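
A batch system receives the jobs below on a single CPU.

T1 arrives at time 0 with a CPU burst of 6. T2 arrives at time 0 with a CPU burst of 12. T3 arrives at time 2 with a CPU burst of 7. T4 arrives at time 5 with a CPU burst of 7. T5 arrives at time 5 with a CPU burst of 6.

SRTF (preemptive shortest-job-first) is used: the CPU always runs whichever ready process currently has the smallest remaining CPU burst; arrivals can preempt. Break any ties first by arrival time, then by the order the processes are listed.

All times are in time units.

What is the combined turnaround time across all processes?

89

Schedule: | T1 0-6 | T5 6-12 | T3 12-19 | T4 19-26 | T2 26-38 |
Completion: T1=6  T2=38  T3=19  T4=26  T5=12
Turnaround (C−A): T1=6  T2=38  T3=17  T4=21  T5=7
Turnaround = completion − arrival: T1=6, T2=38, T3=17, T4=21, T5=7
Total turnaround = 6 + 38 + 17 + 21 + 7 = 89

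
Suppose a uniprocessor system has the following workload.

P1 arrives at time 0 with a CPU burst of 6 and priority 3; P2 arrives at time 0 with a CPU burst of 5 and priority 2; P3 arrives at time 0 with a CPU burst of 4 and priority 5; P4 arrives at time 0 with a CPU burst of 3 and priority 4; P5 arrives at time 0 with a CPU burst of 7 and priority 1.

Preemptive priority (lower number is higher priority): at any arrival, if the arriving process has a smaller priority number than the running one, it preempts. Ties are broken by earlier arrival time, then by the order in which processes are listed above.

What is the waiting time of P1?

12

Gantt: | P5 0-7 | P2 7-12 | P1 12-18 | P4 18-21 | P3 21-25 |
Completion: P1=18  P2=12  P3=25  P4=21  P5=7
Waiting(P1) = turnaround − burst = 18 − 6 = 12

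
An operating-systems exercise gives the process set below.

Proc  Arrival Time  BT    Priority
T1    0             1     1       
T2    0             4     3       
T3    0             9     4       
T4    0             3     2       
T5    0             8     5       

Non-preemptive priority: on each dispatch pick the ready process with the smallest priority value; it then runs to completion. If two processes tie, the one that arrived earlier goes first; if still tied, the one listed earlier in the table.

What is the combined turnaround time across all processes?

55

Timeline: | T1 0-1 | T4 1-4 | T2 4-8 | T3 8-17 | T5 17-25 |
Completion: T1=1  T2=8  T3=17  T4=4  T5=25
Turnaround = completion − arrival: T1=1, T2=8, T3=17, T4=4, T5=25
Total turnaround = 1 + 8 + 17 + 4 + 25 = 55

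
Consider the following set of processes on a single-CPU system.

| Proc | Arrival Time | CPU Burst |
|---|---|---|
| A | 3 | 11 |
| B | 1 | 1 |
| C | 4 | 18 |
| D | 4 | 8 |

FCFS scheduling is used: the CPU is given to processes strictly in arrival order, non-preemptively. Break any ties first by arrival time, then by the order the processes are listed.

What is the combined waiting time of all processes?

Gantt: | idle 0-1 | B 1-2 | idle 2-3 | A 3-14 | C 14-32 | D 32-40 |
Completion: A=14  B=2  C=32  D=40
Waiting = turnaround − burst: A=0, B=0, C=10, D=28
Total waiting = 0 + 0 + 10 + 28 = 38

38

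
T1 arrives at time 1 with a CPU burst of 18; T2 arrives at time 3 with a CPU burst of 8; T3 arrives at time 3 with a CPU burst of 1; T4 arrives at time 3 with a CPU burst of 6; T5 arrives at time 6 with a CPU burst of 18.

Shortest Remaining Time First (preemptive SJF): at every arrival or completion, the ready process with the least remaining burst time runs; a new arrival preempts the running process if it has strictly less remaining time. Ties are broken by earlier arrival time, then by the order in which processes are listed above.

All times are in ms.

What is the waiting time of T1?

Timeline: | idle 0-1 | T1 1-3 | T3 3-4 | T4 4-10 | T2 10-18 | T1 18-34 | T5 34-52 |
Completion: T1=34  T2=18  T3=4  T4=10  T5=52
Turnaround (C−A): T1=33  T2=15  T3=1  T4=7  T5=46
Waiting(T1) = turnaround − burst = 33 − 18 = 15

15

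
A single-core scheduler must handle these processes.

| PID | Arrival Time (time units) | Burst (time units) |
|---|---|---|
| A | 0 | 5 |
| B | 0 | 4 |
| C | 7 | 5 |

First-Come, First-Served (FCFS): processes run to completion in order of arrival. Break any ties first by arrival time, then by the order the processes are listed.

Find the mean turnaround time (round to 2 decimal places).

Schedule: | A 0-5 | B 5-9 | C 9-14 |
Completion: A=5  B=9  C=14
Turnaround (C−A): A=5  B=9  C=7
Turnaround times: A=5, B=9, C=7
Average turnaround = (5+9+7) / 3 = 21/3 = 7.00

7.00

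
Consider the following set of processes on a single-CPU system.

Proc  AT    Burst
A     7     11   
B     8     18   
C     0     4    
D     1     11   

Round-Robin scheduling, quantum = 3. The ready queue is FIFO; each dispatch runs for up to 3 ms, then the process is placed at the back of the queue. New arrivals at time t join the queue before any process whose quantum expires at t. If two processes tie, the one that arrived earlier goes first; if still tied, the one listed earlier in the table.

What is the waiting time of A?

17

Gantt: | C 0-3 | D 3-6 | C 6-7 | D 7-10 | A 10-13 | B 13-16 | D 16-19 | A 19-22 | B 22-25 | D 25-27 | A 27-30 | B 30-33 | A 33-35 | B 35-44 |
Completion: A=35  B=44  C=7  D=27
Turnaround (C−A): A=28  B=36  C=7  D=26
Waiting(A) = turnaround − burst = 28 − 11 = 17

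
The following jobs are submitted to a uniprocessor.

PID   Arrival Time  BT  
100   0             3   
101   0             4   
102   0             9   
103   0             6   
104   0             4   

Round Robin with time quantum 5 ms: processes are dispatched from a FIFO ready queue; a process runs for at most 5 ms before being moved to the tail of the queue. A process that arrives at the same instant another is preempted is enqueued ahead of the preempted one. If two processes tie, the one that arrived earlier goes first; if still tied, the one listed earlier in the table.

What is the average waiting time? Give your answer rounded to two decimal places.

11.20

Gantt: | 100 0-3 | 101 3-7 | 102 7-12 | 103 12-17 | 104 17-21 | 102 21-25 | 103 25-26 |
Completion: 100=3  101=7  102=25  103=26  104=21
Waiting times: 100=0, 101=3, 102=16, 103=20, 104=17
Average waiting = (0+3+16+20+17) / 5 = 56/5 = 11.20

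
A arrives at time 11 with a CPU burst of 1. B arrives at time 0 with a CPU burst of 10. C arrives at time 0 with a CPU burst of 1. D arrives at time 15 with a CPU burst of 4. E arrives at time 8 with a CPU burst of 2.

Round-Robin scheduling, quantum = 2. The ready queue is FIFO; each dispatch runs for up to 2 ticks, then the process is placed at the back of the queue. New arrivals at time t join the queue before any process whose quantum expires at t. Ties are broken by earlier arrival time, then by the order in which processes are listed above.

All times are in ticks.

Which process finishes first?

Timeline: | B 0-2 | C 2-3 | B 3-9 | E 9-11 | B 11-13 | A 13-14 | idle 14-15 | D 15-19 |
Completion: A=14  B=13  C=3  D=19  E=11
Turnaround (C−A): A=3  B=13  C=3  D=4  E=3
Finish order: C → E → B → A → D

C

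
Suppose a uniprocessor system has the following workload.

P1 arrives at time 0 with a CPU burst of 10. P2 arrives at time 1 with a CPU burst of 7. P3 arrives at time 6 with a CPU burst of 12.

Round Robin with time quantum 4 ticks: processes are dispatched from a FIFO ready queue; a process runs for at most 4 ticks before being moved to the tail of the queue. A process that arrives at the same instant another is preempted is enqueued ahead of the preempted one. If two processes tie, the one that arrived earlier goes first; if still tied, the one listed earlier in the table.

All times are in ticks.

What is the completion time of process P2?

19

Gantt: | P1 0-4 | P2 4-8 | P1 8-12 | P3 12-16 | P2 16-19 | P1 19-21 | P3 21-29 |
Completion: P1=21  P2=19  P3=29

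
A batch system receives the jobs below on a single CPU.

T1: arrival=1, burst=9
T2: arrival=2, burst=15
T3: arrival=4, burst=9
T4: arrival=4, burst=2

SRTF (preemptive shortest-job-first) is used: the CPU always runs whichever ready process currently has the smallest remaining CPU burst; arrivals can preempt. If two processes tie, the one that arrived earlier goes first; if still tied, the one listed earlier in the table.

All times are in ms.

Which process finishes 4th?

Timeline: | idle 0-1 | T1 1-4 | T4 4-6 | T1 6-12 | T3 12-21 | T2 21-36 |
Completion: T1=12  T2=36  T3=21  T4=6
Finish order: T4 → T1 → T3 → T2

T2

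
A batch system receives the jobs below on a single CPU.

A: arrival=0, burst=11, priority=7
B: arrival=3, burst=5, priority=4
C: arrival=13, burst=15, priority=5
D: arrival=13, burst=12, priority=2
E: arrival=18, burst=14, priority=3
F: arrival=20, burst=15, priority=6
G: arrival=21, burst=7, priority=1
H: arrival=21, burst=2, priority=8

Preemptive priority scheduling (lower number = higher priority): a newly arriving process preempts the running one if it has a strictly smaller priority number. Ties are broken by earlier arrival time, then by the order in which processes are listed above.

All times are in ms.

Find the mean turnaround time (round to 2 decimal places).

37.75

Timeline: | A 0-3 | B 3-8 | A 8-13 | D 13-21 | G 21-28 | D 28-32 | E 32-46 | C 46-61 | F 61-76 | A 76-79 | H 79-81 |
Completion: A=79  B=8  C=61  D=32  E=46  F=76  G=28  H=81
Turnaround (C−A): A=79  B=5  C=48  D=19  E=28  F=56  G=7  H=60
Turnaround times: A=79, B=5, C=48, D=19, E=28, F=56, G=7, H=60
Average turnaround = (79+5+48+19+28+56+7+60) / 8 = 302/8 = 37.75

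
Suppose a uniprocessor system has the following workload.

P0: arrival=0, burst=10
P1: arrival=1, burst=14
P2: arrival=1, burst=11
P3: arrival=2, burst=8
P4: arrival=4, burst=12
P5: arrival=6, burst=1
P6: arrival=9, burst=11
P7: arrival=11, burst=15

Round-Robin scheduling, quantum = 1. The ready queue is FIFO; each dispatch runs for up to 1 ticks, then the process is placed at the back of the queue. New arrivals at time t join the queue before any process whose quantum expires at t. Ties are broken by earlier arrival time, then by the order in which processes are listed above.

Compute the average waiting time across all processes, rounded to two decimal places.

47.75

Gantt: | P0 0-1 | P1 1-2 | P2 2-3 | P0 3-4 | P3 4-5 | P1 5-6 | P2 6-7 | P4 7-8 | P0 8-9 | P3 9-10 | P5 10-11 | P1 11-12 | P2 12-13 | P4 13-14 | P6 14-15 | P0 15-16 | P3 16-17 | P7 17-18 | P1 18-19 | P2 19-20 | P4 20-21 | P6 21-22 | P0 22-23 | P3 23-24 | P7 24-25 | P1 25-26 | P2 26-27 | P4 27-28 | P6 28-29 | P0 29-30 | P3 30-31 | P7 31-32 | P1 32-33 | P2 33-34 | P4 34-35 | P6 35-36 | P0 36-37 | P3 37-38 | P7 38-39 | P1 39-40 | P2 40-41 | P4 41-42 | P6 42-43 | P0 43-44 | P3 44-45 | P7 45-46 | P1 46-47 | P2 47-48 | P4 48-49 | P6 49-50 | P0 50-51 | P3 51-52 | P7 52-53 | P1 53-54 | P2 54-55 | P4 55-56 | P6 56-57 | P0 57-58 | P7 58-59 | P1 59-60 | P2 60-61 | P4 61-62 | P6 62-63 | P7 63-64 | P1 64-65 | P2 65-66 | P4 66-67 | P6 67-68 | P7 68-69 | P1 69-70 | P4 70-71 | P6 71-72 | P7 72-73 | P1 73-74 | P4 74-75 | P6 75-76 | P7 76-77 | P1 77-78 | P7 78-82 |
Completion: P0=58  P1=78  P2=66  P3=52  P4=75  P5=11  P6=76  P7=82
Waiting times: P0=48, P1=63, P2=54, P3=42, P4=59, P5=4, P6=56, P7=56
Average waiting = (48+63+54+42+59+4+56+56) / 8 = 382/8 = 47.75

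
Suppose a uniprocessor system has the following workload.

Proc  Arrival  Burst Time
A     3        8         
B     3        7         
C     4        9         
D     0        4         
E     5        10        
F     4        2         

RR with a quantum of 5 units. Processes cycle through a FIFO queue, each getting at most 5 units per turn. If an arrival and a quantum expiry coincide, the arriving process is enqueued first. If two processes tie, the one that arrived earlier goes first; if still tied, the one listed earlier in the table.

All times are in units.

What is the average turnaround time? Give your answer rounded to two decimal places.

23.50

Gantt: | D 0-4 | A 4-9 | B 9-14 | C 14-19 | F 19-21 | E 21-26 | A 26-29 | B 29-31 | C 31-35 | E 35-40 |
Completion: A=29  B=31  C=35  D=4  E=40  F=21
Turnaround (C−A): A=26  B=28  C=31  D=4  E=35  F=17
Turnaround times: A=26, B=28, C=31, D=4, E=35, F=17
Average turnaround = (26+28+31+4+35+17) / 6 = 141/6 = 23.50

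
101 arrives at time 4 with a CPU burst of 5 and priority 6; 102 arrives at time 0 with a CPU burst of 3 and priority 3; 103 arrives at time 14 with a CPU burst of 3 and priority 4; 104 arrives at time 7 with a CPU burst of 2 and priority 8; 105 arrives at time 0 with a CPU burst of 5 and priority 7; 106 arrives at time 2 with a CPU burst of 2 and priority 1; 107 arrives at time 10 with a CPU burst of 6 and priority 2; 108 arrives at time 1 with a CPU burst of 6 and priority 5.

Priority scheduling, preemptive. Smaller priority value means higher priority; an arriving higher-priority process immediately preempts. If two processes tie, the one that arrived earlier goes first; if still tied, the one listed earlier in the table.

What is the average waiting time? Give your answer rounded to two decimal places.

10.13

Gantt: | 102 0-2 | 106 2-4 | 102 4-5 | 108 5-10 | 107 10-16 | 103 16-19 | 108 19-20 | 101 20-25 | 105 25-30 | 104 30-32 |
Completion: 101=25  102=5  103=19  104=32  105=30  106=4  107=16  108=20
Turnaround (C−A): 101=21  102=5  103=5  104=25  105=30  106=2  107=6  108=19
Waiting times: 101=16, 102=2, 103=2, 104=23, 105=25, 106=0, 107=0, 108=13
Average waiting = (16+2+2+23+25+0+0+13) / 8 = 81/8 = 10.13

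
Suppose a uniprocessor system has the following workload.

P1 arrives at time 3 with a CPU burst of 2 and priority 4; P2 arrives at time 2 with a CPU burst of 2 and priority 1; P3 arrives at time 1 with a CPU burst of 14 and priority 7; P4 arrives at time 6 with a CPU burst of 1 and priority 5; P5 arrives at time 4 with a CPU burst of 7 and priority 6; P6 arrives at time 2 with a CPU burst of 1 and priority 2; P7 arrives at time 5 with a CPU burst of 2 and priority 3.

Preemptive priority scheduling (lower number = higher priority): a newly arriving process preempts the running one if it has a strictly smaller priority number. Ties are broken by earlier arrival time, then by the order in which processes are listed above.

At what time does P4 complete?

10

Gantt: | idle 0-1 | P3 1-2 | P2 2-4 | P6 4-5 | P7 5-7 | P1 7-9 | P4 9-10 | P5 10-17 | P3 17-30 |
Completion: P1=9  P2=4  P3=30  P4=10  P5=17  P6=5  P7=7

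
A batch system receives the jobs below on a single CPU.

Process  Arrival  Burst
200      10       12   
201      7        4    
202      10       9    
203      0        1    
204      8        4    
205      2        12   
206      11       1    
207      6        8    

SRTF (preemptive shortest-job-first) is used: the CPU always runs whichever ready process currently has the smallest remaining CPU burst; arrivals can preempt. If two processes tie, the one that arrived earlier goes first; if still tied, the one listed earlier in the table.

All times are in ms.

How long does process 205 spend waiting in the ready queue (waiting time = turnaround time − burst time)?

9

Schedule: | 203 0-1 | idle 1-2 | 205 2-7 | 201 7-11 | 206 11-12 | 204 12-16 | 205 16-23 | 207 23-31 | 202 31-40 | 200 40-52 |
Completion: 200=52  201=11  202=40  203=1  204=16  205=23  206=12  207=31
Waiting(205) = turnaround − burst = 21 − 12 = 9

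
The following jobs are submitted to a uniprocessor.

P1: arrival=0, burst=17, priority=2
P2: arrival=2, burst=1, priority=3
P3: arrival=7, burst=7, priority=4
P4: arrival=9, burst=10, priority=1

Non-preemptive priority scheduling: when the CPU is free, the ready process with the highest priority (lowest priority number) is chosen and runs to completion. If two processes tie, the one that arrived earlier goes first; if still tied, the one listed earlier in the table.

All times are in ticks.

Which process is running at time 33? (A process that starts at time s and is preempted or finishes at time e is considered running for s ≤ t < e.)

P3

Schedule: | P1 0-17 | P4 17-27 | P2 27-28 | P3 28-35 |
Completion: P1=17  P2=28  P3=35  P4=27
Turnaround (C−A): P1=17  P2=26  P3=28  P4=18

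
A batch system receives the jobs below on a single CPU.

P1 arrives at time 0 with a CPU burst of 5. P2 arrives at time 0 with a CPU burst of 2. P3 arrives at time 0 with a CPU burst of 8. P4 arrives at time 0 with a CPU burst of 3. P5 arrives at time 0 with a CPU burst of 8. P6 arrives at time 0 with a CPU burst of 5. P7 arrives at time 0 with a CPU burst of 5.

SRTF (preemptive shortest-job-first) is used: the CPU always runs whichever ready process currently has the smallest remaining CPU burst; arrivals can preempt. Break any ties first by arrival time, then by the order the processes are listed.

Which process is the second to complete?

P4

Timeline: | P2 0-2 | P4 2-5 | P1 5-10 | P6 10-15 | P7 15-20 | P3 20-28 | P5 28-36 |
Completion: P1=10  P2=2  P3=28  P4=5  P5=36  P6=15  P7=20
Turnaround (C−A): P1=10  P2=2  P3=28  P4=5  P5=36  P6=15  P7=20
Finish order: P2 → P4 → P1 → P6 → P7 → P3 → P5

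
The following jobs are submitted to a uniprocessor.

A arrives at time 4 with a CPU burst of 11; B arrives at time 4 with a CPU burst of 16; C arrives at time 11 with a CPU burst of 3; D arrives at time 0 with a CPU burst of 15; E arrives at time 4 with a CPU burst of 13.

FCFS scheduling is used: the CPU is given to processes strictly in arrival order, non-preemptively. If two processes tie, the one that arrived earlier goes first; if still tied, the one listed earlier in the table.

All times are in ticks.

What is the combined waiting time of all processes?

115

Schedule: | D 0-15 | A 15-26 | B 26-42 | E 42-55 | C 55-58 |
Completion: A=26  B=42  C=58  D=15  E=55
Waiting = turnaround − burst: A=11, B=22, C=44, D=0, E=38
Total waiting = 11 + 22 + 44 + 0 + 38 = 115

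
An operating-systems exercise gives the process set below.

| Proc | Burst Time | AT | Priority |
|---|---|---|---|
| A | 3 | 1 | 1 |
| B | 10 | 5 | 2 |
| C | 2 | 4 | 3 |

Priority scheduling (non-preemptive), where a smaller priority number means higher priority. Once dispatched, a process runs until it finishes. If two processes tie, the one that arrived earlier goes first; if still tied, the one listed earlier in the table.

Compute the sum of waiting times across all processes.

Gantt: | idle 0-1 | A 1-4 | C 4-6 | B 6-16 |
Completion: A=4  B=16  C=6
Turnaround (C−A): A=3  B=11  C=2
Waiting = turnaround − burst: A=0, B=1, C=0
Total waiting = 0 + 1 + 0 = 1

1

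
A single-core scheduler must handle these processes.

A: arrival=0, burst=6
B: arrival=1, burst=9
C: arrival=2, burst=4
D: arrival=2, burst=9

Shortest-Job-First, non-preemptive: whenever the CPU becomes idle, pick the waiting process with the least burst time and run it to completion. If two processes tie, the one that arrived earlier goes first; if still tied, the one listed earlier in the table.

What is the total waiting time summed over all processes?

Schedule: | A 0-6 | C 6-10 | B 10-19 | D 19-28 |
Completion: A=6  B=19  C=10  D=28
Waiting = turnaround − burst: A=0, B=9, C=4, D=17
Total waiting = 0 + 9 + 4 + 17 = 30

30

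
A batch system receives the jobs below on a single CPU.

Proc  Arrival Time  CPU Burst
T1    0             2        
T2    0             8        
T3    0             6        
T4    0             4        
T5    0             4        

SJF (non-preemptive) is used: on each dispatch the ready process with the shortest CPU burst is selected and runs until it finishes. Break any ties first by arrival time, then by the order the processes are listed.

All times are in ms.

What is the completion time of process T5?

10

Gantt: | T1 0-2 | T4 2-6 | T5 6-10 | T3 10-16 | T2 16-24 |
Completion: T1=2  T2=24  T3=16  T4=6  T5=10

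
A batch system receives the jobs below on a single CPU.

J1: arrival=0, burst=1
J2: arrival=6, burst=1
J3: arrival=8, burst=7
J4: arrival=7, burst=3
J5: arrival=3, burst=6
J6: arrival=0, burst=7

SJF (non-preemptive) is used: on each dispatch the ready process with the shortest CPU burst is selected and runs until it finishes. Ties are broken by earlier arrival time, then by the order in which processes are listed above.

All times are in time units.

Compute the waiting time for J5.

Schedule: | J1 0-1 | J6 1-8 | J2 8-9 | J4 9-12 | J5 12-18 | J3 18-25 |
Completion: J1=1  J2=9  J3=25  J4=12  J5=18  J6=8
Waiting(J5) = turnaround − burst = 15 − 6 = 9

9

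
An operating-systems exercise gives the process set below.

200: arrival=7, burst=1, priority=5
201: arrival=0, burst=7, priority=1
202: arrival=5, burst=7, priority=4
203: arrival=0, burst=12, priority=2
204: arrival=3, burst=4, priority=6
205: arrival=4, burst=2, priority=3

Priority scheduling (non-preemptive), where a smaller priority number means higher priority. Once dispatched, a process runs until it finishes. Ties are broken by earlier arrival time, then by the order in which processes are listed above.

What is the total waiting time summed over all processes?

85

Gantt: | 201 0-7 | 203 7-19 | 205 19-21 | 202 21-28 | 200 28-29 | 204 29-33 |
Completion: 200=29  201=7  202=28  203=19  204=33  205=21
Turnaround (C−A): 200=22  201=7  202=23  203=19  204=30  205=17
Waiting = turnaround − burst: 200=21, 201=0, 202=16, 203=7, 204=26, 205=15
Total waiting = 21 + 0 + 16 + 7 + 26 + 15 = 85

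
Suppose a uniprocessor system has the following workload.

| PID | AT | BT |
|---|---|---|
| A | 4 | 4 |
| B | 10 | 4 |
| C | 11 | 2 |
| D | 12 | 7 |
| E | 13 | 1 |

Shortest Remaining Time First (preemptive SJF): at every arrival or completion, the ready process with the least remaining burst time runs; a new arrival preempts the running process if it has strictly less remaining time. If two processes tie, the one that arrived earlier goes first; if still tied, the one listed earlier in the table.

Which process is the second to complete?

Schedule: | idle 0-4 | A 4-8 | idle 8-10 | B 10-11 | C 11-13 | E 13-14 | B 14-17 | D 17-24 |
Completion: A=8  B=17  C=13  D=24  E=14
Turnaround (C−A): A=4  B=7  C=2  D=12  E=1
Finish order: A → C → E → B → D

C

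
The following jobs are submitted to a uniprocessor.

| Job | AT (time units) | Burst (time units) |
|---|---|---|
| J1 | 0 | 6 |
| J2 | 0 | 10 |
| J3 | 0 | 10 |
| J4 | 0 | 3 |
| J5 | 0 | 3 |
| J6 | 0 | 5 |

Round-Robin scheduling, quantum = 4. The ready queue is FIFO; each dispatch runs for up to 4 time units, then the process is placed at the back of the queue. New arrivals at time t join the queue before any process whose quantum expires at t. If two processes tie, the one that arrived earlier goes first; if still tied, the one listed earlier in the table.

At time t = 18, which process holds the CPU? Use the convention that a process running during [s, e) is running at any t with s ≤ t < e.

J6

Gantt: | J1 0-4 | J2 4-8 | J3 8-12 | J4 12-15 | J5 15-18 | J6 18-22 | J1 22-24 | J2 24-28 | J3 28-32 | J6 32-33 | J2 33-35 | J3 35-37 |
Completion: J1=24  J2=35  J3=37  J4=15  J5=18  J6=33
Turnaround (C−A): J1=24  J2=35  J3=37  J4=15  J5=18  J6=33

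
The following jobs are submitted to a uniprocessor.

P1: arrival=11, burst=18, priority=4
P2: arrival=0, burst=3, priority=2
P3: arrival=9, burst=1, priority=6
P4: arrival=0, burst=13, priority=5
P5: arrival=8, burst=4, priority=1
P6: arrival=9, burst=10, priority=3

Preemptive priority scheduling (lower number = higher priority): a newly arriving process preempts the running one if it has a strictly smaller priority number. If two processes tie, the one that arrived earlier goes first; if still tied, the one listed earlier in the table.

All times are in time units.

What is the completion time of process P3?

49

Timeline: | P2 0-3 | P4 3-8 | P5 8-12 | P6 12-22 | P1 22-40 | P4 40-48 | P3 48-49 |
Completion: P1=40  P2=3  P3=49  P4=48  P5=12  P6=22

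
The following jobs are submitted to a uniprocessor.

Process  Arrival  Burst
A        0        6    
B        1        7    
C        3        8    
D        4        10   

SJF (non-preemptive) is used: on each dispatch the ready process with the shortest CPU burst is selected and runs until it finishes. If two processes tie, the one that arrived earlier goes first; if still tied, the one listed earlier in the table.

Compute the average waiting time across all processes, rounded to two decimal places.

8.00

Schedule: | A 0-6 | B 6-13 | C 13-21 | D 21-31 |
Completion: A=6  B=13  C=21  D=31
Waiting times: A=0, B=5, C=10, D=17
Average waiting = (0+5+10+17) / 4 = 32/4 = 8.00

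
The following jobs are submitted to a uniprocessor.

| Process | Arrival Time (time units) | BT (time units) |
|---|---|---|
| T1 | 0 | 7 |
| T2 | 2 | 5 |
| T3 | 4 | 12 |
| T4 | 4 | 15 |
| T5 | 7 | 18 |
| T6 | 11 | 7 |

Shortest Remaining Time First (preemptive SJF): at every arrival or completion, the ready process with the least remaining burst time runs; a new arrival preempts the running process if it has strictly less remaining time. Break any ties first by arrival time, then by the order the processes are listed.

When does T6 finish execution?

Schedule: | T1 0-7 | T2 7-12 | T6 12-19 | T3 19-31 | T4 31-46 | T5 46-64 |
Completion: T1=7  T2=12  T3=31  T4=46  T5=64  T6=19
Turnaround (C−A): T1=7  T2=10  T3=27  T4=42  T5=57  T6=8

19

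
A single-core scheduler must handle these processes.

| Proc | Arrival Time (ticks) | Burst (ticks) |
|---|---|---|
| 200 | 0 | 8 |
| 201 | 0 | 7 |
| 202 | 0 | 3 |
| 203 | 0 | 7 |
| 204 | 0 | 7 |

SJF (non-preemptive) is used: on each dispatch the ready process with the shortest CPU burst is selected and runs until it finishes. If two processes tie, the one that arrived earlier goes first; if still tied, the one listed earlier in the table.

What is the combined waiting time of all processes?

Gantt: | 202 0-3 | 201 3-10 | 203 10-17 | 204 17-24 | 200 24-32 |
Completion: 200=32  201=10  202=3  203=17  204=24
Turnaround (C−A): 200=32  201=10  202=3  203=17  204=24
Waiting = turnaround − burst: 200=24, 201=3, 202=0, 203=10, 204=17
Total waiting = 24 + 3 + 0 + 10 + 17 = 54

54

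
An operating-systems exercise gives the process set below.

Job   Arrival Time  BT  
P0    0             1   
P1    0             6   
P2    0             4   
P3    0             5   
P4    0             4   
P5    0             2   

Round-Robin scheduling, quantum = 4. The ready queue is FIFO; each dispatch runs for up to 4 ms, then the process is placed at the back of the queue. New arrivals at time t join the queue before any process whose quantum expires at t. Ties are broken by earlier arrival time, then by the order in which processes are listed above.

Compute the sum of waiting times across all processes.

67

Schedule: | P0 0-1 | P1 1-5 | P2 5-9 | P3 9-13 | P4 13-17 | P5 17-19 | P1 19-21 | P3 21-22 |
Completion: P0=1  P1=21  P2=9  P3=22  P4=17  P5=19
Turnaround (C−A): P0=1  P1=21  P2=9  P3=22  P4=17  P5=19
Waiting = turnaround − burst: P0=0, P1=15, P2=5, P3=17, P4=13, P5=17
Total waiting = 0 + 15 + 5 + 17 + 13 + 17 = 67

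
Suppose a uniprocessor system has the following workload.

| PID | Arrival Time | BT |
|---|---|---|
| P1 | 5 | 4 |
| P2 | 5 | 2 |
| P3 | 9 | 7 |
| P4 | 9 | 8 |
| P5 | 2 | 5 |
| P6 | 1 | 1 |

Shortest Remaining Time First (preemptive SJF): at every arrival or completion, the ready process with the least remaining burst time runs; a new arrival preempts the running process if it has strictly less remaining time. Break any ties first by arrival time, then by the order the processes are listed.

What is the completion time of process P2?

9

Gantt: | idle 0-1 | P6 1-2 | P5 2-7 | P2 7-9 | P1 9-13 | P3 13-20 | P4 20-28 |
Completion: P1=13  P2=9  P3=20  P4=28  P5=7  P6=2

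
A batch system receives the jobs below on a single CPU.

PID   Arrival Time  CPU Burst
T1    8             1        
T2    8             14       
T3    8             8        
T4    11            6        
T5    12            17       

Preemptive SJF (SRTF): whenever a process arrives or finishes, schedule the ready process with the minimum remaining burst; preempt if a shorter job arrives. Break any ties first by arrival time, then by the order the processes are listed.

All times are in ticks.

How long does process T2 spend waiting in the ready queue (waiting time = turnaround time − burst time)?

Timeline: | idle 0-8 | T1 8-9 | T3 9-17 | T4 17-23 | T2 23-37 | T5 37-54 |
Completion: T1=9  T2=37  T3=17  T4=23  T5=54
Waiting(T2) = turnaround − burst = 29 − 14 = 15

15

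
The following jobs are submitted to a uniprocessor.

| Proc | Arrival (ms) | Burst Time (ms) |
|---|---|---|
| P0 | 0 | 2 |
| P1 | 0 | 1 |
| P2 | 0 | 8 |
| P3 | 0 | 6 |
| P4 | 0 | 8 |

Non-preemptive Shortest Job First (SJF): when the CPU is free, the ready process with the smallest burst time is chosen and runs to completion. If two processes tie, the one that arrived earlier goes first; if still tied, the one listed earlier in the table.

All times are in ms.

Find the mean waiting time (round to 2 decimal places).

Schedule: | P1 0-1 | P0 1-3 | P3 3-9 | P2 9-17 | P4 17-25 |
Completion: P0=3  P1=1  P2=17  P3=9  P4=25
Turnaround (C−A): P0=3  P1=1  P2=17  P3=9  P4=25
Waiting times: P0=1, P1=0, P2=9, P3=3, P4=17
Average waiting = (1+0+9+3+17) / 5 = 30/5 = 6.00

6.00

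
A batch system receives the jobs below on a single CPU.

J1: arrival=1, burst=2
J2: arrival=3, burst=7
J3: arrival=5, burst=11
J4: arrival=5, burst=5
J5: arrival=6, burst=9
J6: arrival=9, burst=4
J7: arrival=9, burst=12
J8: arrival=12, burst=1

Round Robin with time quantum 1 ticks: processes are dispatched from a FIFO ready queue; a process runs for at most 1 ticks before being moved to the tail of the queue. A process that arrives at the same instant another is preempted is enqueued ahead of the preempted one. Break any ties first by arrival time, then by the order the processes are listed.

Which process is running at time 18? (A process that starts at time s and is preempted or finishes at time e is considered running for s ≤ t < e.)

Gantt: | idle 0-1 | J1 1-3 | J2 3-5 | J3 5-6 | J4 6-7 | J2 7-8 | J5 8-9 | J3 9-10 | J4 10-11 | J2 11-12 | J6 12-13 | J7 13-14 | J5 14-15 | J3 15-16 | J4 16-17 | J8 17-18 | J2 18-19 | J6 19-20 | J7 20-21 | J5 21-22 | J3 22-23 | J4 23-24 | J2 24-25 | J6 25-26 | J7 26-27 | J5 27-28 | J3 28-29 | J4 29-30 | J2 30-31 | J6 31-32 | J7 32-33 | J5 33-34 | J3 34-35 | J7 35-36 | J5 36-37 | J3 37-38 | J7 38-39 | J5 39-40 | J3 40-41 | J7 41-42 | J5 42-43 | J3 43-44 | J7 44-45 | J5 45-46 | J3 46-47 | J7 47-48 | J3 48-49 | J7 49-52 |
Completion: J1=3  J2=31  J3=49  J4=30  J5=46  J6=32  J7=52  J8=18
Turnaround (C−A): J1=2  J2=28  J3=44  J4=25  J5=40  J6=23  J7=43  J8=6

J2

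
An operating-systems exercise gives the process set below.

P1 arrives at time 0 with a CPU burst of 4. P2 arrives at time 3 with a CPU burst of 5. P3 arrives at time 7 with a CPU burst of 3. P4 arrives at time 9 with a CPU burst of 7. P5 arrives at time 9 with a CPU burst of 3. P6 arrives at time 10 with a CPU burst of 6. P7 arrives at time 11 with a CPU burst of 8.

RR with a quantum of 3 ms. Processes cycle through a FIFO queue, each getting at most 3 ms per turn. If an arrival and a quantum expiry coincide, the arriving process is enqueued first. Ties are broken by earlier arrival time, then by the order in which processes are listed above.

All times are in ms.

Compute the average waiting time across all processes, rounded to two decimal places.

8.71

Schedule: | P1 0-3 | P2 3-6 | P1 6-7 | P2 7-9 | P3 9-12 | P4 12-15 | P5 15-18 | P6 18-21 | P7 21-24 | P4 24-27 | P6 27-30 | P7 30-33 | P4 33-34 | P7 34-36 |
Completion: P1=7  P2=9  P3=12  P4=34  P5=18  P6=30  P7=36
Waiting times: P1=3, P2=1, P3=2, P4=18, P5=6, P6=14, P7=17
Average waiting = (3+1+2+18+6+14+17) / 7 = 61/7 = 8.71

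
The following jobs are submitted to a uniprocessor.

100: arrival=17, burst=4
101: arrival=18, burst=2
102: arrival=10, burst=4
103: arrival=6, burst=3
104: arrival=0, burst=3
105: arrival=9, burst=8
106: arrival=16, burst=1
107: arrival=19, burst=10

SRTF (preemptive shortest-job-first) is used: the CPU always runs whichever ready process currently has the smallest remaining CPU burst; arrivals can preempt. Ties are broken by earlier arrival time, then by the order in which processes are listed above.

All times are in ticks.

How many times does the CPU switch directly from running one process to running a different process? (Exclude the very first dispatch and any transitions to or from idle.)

Timeline: | 104 0-3 | idle 3-6 | 103 6-9 | 105 9-10 | 102 10-14 | 105 14-16 | 106 16-17 | 100 17-18 | 101 18-20 | 100 20-23 | 105 23-28 | 107 28-38 |
Completion: 100=23  101=20  102=14  103=9  104=3  105=28  106=17  107=38

9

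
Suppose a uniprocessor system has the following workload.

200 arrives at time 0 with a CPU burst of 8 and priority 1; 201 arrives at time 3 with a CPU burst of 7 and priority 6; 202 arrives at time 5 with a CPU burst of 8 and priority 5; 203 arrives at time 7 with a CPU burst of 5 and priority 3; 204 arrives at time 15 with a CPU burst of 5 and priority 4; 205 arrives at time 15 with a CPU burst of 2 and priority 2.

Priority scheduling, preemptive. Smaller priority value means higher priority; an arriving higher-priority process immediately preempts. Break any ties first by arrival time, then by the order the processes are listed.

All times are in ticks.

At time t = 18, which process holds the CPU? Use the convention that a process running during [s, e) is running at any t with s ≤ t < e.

Gantt: | 200 0-8 | 203 8-13 | 202 13-15 | 205 15-17 | 204 17-22 | 202 22-28 | 201 28-35 |
Completion: 200=8  201=35  202=28  203=13  204=22  205=17

204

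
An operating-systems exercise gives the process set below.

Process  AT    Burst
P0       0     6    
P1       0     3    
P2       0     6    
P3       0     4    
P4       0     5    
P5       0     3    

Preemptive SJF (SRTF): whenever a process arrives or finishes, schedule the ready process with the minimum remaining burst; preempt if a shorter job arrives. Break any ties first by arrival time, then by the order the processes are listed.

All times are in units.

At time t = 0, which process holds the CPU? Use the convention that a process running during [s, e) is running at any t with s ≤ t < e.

Schedule: | P1 0-3 | P5 3-6 | P3 6-10 | P4 10-15 | P0 15-21 | P2 21-27 |
Completion: P0=21  P1=3  P2=27  P3=10  P4=15  P5=6
Turnaround (C−A): P0=21  P1=3  P2=27  P3=10  P4=15  P5=6

P1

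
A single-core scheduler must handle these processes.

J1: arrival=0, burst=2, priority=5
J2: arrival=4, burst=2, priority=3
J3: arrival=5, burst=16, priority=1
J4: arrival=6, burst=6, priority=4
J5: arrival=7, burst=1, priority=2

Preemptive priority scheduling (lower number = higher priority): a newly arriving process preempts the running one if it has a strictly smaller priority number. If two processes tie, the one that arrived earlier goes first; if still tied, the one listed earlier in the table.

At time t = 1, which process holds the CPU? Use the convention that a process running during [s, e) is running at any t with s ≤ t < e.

J1

Schedule: | J1 0-2 | idle 2-4 | J2 4-5 | J3 5-21 | J5 21-22 | J2 22-23 | J4 23-29 |
Completion: J1=2  J2=23  J3=21  J4=29  J5=22
Turnaround (C−A): J1=2  J2=19  J3=16  J4=23  J5=15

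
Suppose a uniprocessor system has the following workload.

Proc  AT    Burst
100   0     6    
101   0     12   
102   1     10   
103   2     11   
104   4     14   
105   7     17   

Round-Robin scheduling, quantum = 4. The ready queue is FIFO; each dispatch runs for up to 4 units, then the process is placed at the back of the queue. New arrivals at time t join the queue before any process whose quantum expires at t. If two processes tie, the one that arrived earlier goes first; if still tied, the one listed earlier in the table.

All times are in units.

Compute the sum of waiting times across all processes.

Schedule: | 100 0-4 | 101 4-8 | 102 8-12 | 103 12-16 | 104 16-20 | 100 20-22 | 105 22-26 | 101 26-30 | 102 30-34 | 103 34-38 | 104 38-42 | 105 42-46 | 101 46-50 | 102 50-52 | 103 52-55 | 104 55-59 | 105 59-63 | 104 63-65 | 105 65-70 |
Completion: 100=22  101=50  102=52  103=55  104=65  105=70
Waiting = turnaround − burst: 100=16, 101=38, 102=41, 103=42, 104=47, 105=46
Total waiting = 16 + 38 + 41 + 42 + 47 + 46 = 230

230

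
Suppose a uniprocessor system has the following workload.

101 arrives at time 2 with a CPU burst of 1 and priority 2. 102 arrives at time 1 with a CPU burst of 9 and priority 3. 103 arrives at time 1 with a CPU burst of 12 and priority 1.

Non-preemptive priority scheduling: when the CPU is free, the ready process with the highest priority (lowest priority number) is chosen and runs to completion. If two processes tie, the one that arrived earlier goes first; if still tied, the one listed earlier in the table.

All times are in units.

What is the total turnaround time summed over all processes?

Schedule: | idle 0-1 | 103 1-13 | 101 13-14 | 102 14-23 |
Completion: 101=14  102=23  103=13
Turnaround (C−A): 101=12  102=22  103=12
Turnaround = completion − arrival: 101=12, 102=22, 103=12
Total turnaround = 12 + 22 + 12 = 46

46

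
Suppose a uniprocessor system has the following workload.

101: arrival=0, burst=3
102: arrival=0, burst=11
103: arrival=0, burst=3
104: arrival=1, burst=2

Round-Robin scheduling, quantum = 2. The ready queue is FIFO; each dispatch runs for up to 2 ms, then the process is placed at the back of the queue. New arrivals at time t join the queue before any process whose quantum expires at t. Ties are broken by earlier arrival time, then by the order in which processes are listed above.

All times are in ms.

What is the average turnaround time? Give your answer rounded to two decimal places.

11.75

Gantt: | 101 0-2 | 102 2-4 | 103 4-6 | 104 6-8 | 101 8-9 | 102 9-11 | 103 11-12 | 102 12-19 |
Completion: 101=9  102=19  103=12  104=8
Turnaround (C−A): 101=9  102=19  103=12  104=7
Turnaround times: 101=9, 102=19, 103=12, 104=7
Average turnaround = (9+19+12+7) / 4 = 47/4 = 11.75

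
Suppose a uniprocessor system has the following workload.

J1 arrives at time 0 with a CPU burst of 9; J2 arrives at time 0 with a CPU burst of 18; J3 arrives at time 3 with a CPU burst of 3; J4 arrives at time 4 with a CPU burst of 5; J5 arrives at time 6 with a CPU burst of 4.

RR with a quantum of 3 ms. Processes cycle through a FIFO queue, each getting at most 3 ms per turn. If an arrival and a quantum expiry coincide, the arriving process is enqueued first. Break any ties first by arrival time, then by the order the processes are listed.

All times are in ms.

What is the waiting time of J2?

21

Schedule: | J1 0-3 | J2 3-6 | J3 6-9 | J1 9-12 | J4 12-15 | J5 15-18 | J2 18-21 | J1 21-24 | J4 24-26 | J5 26-27 | J2 27-39 |
Completion: J1=24  J2=39  J3=9  J4=26  J5=27
Turnaround (C−A): J1=24  J2=39  J3=6  J4=22  J5=21
Waiting(J2) = turnaround − burst = 39 − 18 = 21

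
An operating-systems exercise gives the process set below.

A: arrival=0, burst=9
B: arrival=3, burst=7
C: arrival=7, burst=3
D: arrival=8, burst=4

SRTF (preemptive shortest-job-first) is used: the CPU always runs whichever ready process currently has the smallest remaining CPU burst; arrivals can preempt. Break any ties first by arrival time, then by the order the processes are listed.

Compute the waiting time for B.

Timeline: | A 0-9 | C 9-12 | D 12-16 | B 16-23 |
Completion: A=9  B=23  C=12  D=16
Waiting(B) = turnaround − burst = 20 − 7 = 13

13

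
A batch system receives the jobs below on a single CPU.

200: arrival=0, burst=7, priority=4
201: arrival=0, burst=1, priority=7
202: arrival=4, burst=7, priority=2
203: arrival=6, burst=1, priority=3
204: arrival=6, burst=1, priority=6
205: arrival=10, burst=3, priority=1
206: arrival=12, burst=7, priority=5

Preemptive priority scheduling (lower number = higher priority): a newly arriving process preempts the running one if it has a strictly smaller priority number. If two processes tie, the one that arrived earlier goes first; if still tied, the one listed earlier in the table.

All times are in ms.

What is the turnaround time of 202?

10

Timeline: | 200 0-4 | 202 4-10 | 205 10-13 | 202 13-14 | 203 14-15 | 200 15-18 | 206 18-25 | 204 25-26 | 201 26-27 |
Completion: 200=18  201=27  202=14  203=15  204=26  205=13  206=25
Turnaround(202) = completion − arrival = 14 − 4 = 10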